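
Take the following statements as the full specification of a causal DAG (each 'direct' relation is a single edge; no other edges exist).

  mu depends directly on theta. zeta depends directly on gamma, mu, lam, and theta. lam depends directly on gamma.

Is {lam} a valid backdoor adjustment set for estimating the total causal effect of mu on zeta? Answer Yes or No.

No

Backdoor paths from mu to zeta (paths whose first edge points into mu):
  P1: mu <- theta -> zeta
Condition 1 (no descendant of mu in the set): holds — descendants of mu are {zeta}; none are in {lam}.
Condition 2 (every backdoor path blocked by {lam}):
  P1: open — no interior node is in the conditioning set.
{lam} does not satisfy the backdoor criterion.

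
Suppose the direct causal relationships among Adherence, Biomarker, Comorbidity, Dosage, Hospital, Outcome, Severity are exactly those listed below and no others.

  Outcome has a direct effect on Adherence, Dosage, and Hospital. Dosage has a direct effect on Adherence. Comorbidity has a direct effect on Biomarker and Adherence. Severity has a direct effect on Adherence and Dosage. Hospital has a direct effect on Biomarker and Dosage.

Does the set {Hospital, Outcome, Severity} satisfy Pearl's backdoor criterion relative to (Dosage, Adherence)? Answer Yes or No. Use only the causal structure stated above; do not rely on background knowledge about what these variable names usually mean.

Backdoor paths from Dosage to Adherence (paths whose first edge points into Dosage):
  P1: Dosage <- Outcome -> Hospital -> Biomarker <- Comorbidity -> Adherence
  P2: Dosage <- Outcome -> Adherence
  P3: Dosage <- Hospital <- Outcome -> Adherence
  P4: Dosage <- Hospital -> Biomarker <- Comorbidity -> Adherence
  P5: Dosage <- Severity -> Adherence
Condition 1 (no descendant of Dosage in the set): holds — descendants of Dosage are {Adherence}; none are in {Hospital, Outcome, Severity}.
Condition 2 (every backdoor path blocked by {Hospital, Outcome, Severity}):
  P1: blocked at fork node Outcome ∈ conditioning set.
  P2: blocked at fork node Outcome ∈ conditioning set.
  P3: blocked at chain node Hospital ∈ conditioning set.
  P4: blocked at fork node Hospital ∈ conditioning set.
  P5: blocked at fork node Severity ∈ conditioning set.
{Hospital, Outcome, Severity} satisfies the backdoor criterion.

Yes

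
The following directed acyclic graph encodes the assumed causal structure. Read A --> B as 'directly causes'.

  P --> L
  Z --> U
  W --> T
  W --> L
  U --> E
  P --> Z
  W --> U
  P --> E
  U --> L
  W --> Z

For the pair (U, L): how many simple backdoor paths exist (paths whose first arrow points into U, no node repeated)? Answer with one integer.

A backdoor path from U to L is any simple undirected path whose first edge points into U (i.e. leaves U via a parent).
Parents of U: {W, Z}.
Enumerating:
  P1: U <- W -> Z <- P -> L
  P2: U <- W -> L
  P3: U <- Z <- W -> L
  P4: U <- Z <- P -> L
That exhausts the simple backdoor paths. Count: 4.

4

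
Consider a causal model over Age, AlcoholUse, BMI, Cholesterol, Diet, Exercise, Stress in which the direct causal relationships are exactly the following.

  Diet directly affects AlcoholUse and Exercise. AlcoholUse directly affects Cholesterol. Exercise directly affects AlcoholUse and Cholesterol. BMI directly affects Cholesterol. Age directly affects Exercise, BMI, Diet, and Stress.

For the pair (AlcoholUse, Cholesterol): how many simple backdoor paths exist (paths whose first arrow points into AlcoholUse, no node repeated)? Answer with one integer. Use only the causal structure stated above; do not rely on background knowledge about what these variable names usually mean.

7

A backdoor path from AlcoholUse to Cholesterol is any simple undirected path whose first edge points into AlcoholUse (i.e. leaves AlcoholUse via a parent).
Parents of AlcoholUse: {Diet, Exercise}.
Enumerating:
  P1: AlcoholUse <- Diet <- Age -> Exercise -> Cholesterol
  P2: AlcoholUse <- Diet <- Age -> BMI -> Cholesterol
  P3: AlcoholUse <- Diet -> Exercise <- Age -> BMI -> Cholesterol
  P4: AlcoholUse <- Diet -> Exercise -> Cholesterol
  P5: AlcoholUse <- Exercise <- Age -> BMI -> Cholesterol
  P6: AlcoholUse <- Exercise <- Diet <- Age -> BMI -> Cholesterol
  P7: AlcoholUse <- Exercise -> Cholesterol
That exhausts the simple backdoor paths. Count: 7.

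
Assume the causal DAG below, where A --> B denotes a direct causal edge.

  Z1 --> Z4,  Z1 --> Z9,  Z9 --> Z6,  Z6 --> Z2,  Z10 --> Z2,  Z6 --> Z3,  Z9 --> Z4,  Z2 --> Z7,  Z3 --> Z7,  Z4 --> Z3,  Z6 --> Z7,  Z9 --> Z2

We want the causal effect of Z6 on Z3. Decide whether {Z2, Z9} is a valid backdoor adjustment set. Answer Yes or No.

No

Backdoor paths from Z6 to Z3 (paths whose first edge points into Z6):
  P1: Z6 <- Z9 <- Z1 -> Z4 -> Z3
  P2: Z6 <- Z9 -> Z4 -> Z3
  P3: Z6 <- Z9 -> Z2 -> Z7 <- Z3
Condition 1 (no descendant of Z6 in the set): FAILS — Z2 is a descendant of Z6.
Condition 2 (every backdoor path blocked by {Z2, Z9}):
  P1: blocked at chain node Z9 ∈ conditioning set.
  P2: blocked at fork node Z9 ∈ conditioning set.
  P3: blocked at fork node Z9 ∈ conditioning set.
{Z2, Z9} does not satisfy the backdoor criterion.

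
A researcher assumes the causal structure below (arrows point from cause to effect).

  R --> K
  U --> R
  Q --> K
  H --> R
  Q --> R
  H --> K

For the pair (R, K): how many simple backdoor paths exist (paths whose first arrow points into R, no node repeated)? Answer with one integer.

2

A backdoor path from R to K is any simple undirected path whose first edge points into R (i.e. leaves R via a parent).
Parents of R: {H, Q, U}.
Enumerating:
  P1: R <- H -> K
  P2: R <- Q -> K
That exhausts the simple backdoor paths. Count: 2.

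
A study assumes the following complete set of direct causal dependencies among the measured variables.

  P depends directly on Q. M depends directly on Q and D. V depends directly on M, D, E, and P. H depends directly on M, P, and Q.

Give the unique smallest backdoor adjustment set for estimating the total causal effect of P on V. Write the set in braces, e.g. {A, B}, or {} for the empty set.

Variables eligible for adjustment (non-descendants of P, excluding P and V): {D, E, M, Q}.
Backdoor paths from P to V:
  P1: P <- Q -> M <- D -> V
  P2: P <- Q -> M -> V
  P3: P <- Q -> H <- M <- D -> V
  P4: P <- Q -> H <- M -> V
The empty set is not sufficient: P2 (P <- Q -> M -> V) has no collider blocking it and no conditioned non-collider, so it is open.
Try {Q}:
  P1: blocked at fork node Q ∈ conditioning set.
  P2: blocked at fork node Q ∈ conditioning set.
  P3: blocked at fork node Q ∈ conditioning set.
  P4: blocked at fork node Q ∈ conditioning set.
{Q} contains no descendant of P and blocks every backdoor path.
No other singleton works — e.g. {E} leaves P2 open — so {Q} is the unique smallest valid adjustment set.

{Q}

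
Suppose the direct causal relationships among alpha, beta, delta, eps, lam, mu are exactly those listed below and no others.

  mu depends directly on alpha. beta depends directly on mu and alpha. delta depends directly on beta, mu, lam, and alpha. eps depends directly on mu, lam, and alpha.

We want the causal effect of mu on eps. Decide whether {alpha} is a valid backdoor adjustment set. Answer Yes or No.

Yes

Backdoor paths from mu to eps (paths whose first edge points into mu):
  P1: mu <- alpha -> beta -> delta <- lam -> eps
  P2: mu <- alpha -> eps
  P3: mu <- alpha -> delta <- lam -> eps
Condition 1 (no descendant of mu in the set): holds — descendants of mu are {beta, delta, eps}; none are in {alpha}.
Condition 2 (every backdoor path blocked by {alpha}):
  P1: blocked at fork node alpha ∈ conditioning set.
  P2: blocked at fork node alpha ∈ conditioning set.
  P3: blocked at fork node alpha ∈ conditioning set.
{alpha} satisfies the backdoor criterion.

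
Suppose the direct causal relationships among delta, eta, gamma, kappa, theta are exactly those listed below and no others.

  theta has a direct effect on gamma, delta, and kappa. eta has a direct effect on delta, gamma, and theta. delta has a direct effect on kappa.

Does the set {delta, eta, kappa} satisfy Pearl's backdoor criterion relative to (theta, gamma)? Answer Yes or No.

Backdoor paths from theta to gamma (paths whose first edge points into theta):
  P1: theta <- eta -> gamma
Condition 1 (no descendant of theta in the set): FAILS — delta and kappa are descendants of theta.
Condition 2 (every backdoor path blocked by {delta, eta, kappa}):
  P1: blocked at fork node eta ∈ conditioning set.
{delta, eta, kappa} does not satisfy the backdoor criterion.

No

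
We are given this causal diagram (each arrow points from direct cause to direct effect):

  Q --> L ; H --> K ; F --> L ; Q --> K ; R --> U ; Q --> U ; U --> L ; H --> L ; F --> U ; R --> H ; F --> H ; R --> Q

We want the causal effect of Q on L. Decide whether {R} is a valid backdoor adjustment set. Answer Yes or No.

Yes

Backdoor paths from Q to L (paths whose first edge points into Q):
  P1: Q <- R -> H <- F -> U -> L
  P2: Q <- R -> H <- F -> L
  P3: Q <- R -> H -> L
  P4: Q <- R -> U <- F -> H -> L
  P5: Q <- R -> U <- F -> L
  P6: Q <- R -> U -> L
Condition 1 (no descendant of Q in the set): holds — descendants of Q are {K, L, U}; none are in {R}.
Condition 2 (every backdoor path blocked by {R}):
  P1: blocked at fork node R ∈ conditioning set.
  P2: blocked at fork node R ∈ conditioning set.
  P3: blocked at fork node R ∈ conditioning set.
  P4: blocked at fork node R ∈ conditioning set.
  P5: blocked at fork node R ∈ conditioning set.
  P6: blocked at fork node R ∈ conditioning set.
{R} satisfies the backdoor criterion.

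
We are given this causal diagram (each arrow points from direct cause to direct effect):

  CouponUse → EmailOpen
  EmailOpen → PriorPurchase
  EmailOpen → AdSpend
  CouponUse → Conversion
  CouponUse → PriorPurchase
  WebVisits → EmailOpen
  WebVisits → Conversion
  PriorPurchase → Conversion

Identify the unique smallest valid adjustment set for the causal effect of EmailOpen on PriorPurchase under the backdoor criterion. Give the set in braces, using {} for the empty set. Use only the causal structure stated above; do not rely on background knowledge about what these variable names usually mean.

Variables eligible for adjustment (non-descendants of EmailOpen, excluding EmailOpen and PriorPurchase): {CouponUse, WebVisits}.
Backdoor paths from EmailOpen to PriorPurchase:
  P1: EmailOpen <- CouponUse -> PriorPurchase
  P2: EmailOpen <- CouponUse -> Conversion <- PriorPurchase
  P3: EmailOpen <- WebVisits -> Conversion <- CouponUse -> PriorPurchase
  P4: EmailOpen <- WebVisits -> Conversion <- PriorPurchase
The empty set is not sufficient: P1 (EmailOpen <- CouponUse -> PriorPurchase) has no collider blocking it and no conditioned non-collider, so it is open.
Try {CouponUse}:
  P1: blocked at fork node CouponUse ∈ conditioning set.
  P2: blocked at fork node CouponUse ∈ conditioning set.
  P3: blocked at collider Conversion (neither it nor any descendant is in the conditioning set).
  P4: blocked at collider Conversion (neither it nor any descendant is in the conditioning set).
{CouponUse} contains no descendant of EmailOpen and blocks every backdoor path.
No other singleton works — e.g. {WebVisits} leaves P1 open — so {CouponUse} is the unique smallest valid adjustment set.

{CouponUse}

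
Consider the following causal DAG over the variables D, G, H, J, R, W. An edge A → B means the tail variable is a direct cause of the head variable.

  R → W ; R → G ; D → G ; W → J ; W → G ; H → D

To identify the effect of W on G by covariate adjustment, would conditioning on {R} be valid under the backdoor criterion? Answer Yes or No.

Yes

Backdoor paths from W to G (paths whose first edge points into W):
  P1: W <- R -> G
Condition 1 (no descendant of W in the set): holds — descendants of W are {G, J}; none are in {R}.
Condition 2 (every backdoor path blocked by {R}):
  P1: blocked at fork node R ∈ conditioning set.
{R} satisfies the backdoor criterion.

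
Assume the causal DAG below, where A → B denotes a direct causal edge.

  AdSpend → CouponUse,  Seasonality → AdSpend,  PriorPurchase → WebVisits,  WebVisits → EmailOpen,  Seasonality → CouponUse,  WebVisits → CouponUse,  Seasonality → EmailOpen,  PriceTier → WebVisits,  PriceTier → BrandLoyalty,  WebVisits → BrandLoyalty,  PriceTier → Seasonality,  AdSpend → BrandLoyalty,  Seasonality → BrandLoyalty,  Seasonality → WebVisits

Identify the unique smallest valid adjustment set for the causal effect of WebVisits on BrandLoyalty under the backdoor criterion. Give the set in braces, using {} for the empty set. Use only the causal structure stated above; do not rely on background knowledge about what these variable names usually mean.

Variables eligible for adjustment (non-descendants of WebVisits, excluding WebVisits and BrandLoyalty): {AdSpend, PriceTier, PriorPurchase, Seasonality}.
Backdoor paths from WebVisits to BrandLoyalty:
  P1: WebVisits <- PriceTier -> Seasonality -> AdSpend -> BrandLoyalty
  P2: WebVisits <- PriceTier -> Seasonality -> BrandLoyalty
  P3: WebVisits <- PriceTier -> Seasonality -> CouponUse <- AdSpend -> BrandLoyalty
  P4: WebVisits <- PriceTier -> BrandLoyalty
  P5: WebVisits <- Seasonality <- PriceTier -> BrandLoyalty
  P6: WebVisits <- Seasonality -> AdSpend -> BrandLoyalty
  P7: WebVisits <- Seasonality -> BrandLoyalty
  P8: WebVisits <- Seasonality -> CouponUse <- AdSpend -> BrandLoyalty
The empty set is not sufficient: P1 (WebVisits <- PriceTier -> Seasonality -> AdSpend -> BrandLoyalty) has no collider blocking it and no conditioned non-collider, so it is open.
Try {PriceTier, Seasonality}:
  P1: blocked at fork node PriceTier ∈ conditioning set.
  P2: blocked at fork node PriceTier ∈ conditioning set.
  P3: blocked at fork node PriceTier ∈ conditioning set.
  P4: blocked at fork node PriceTier ∈ conditioning set.
  P5: blocked at chain node Seasonality ∈ conditioning set.
  P6: blocked at fork node Seasonality ∈ conditioning set.
  P7: blocked at fork node Seasonality ∈ conditioning set.
  P8: blocked at fork node Seasonality ∈ conditioning set.
{PriceTier, Seasonality} contains no descendant of WebVisits and blocks every backdoor path.
Every element of {PriceTier, Seasonality} is needed (dropping PriceTier leaves P4 open; dropping Seasonality leaves P6 open), so no proper subset is valid.
Among all size-2 subsets of the eligible variables, only {PriceTier, Seasonality} blocks every backdoor path, so it is the unique smallest valid adjustment set.

{PriceTier, Seasonality}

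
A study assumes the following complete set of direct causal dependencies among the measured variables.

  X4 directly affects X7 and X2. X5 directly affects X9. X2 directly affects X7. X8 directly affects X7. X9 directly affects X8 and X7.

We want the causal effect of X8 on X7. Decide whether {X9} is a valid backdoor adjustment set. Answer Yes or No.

Yes

Backdoor paths from X8 to X7 (paths whose first edge points into X8):
  P1: X8 <- X9 -> X7
Condition 1 (no descendant of X8 in the set): holds — descendants of X8 are {X7}; none are in {X9}.
Condition 2 (every backdoor path blocked by {X9}):
  P1: blocked at fork node X9 ∈ conditioning set.
{X9} satisfies the backdoor criterion.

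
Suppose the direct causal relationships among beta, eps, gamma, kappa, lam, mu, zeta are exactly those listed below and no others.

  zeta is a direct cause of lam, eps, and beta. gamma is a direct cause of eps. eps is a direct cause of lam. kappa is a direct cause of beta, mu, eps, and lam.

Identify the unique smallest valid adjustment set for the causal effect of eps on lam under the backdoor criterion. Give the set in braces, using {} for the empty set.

Variables eligible for adjustment (non-descendants of eps, excluding eps and lam): {beta, gamma, kappa, mu, zeta}.
Backdoor paths from eps to lam:
  P1: eps <- zeta -> beta <- kappa -> lam
  P2: eps <- zeta -> lam
  P3: eps <- kappa -> beta <- zeta -> lam
  P4: eps <- kappa -> lam
The empty set is not sufficient: P2 (eps <- zeta -> lam) has no collider blocking it and no conditioned non-collider, so it is open.
Try {kappa, zeta}:
  P1: blocked at fork node zeta ∈ conditioning set.
  P2: blocked at fork node zeta ∈ conditioning set.
  P3: blocked at fork node kappa ∈ conditioning set.
  P4: blocked at fork node kappa ∈ conditioning set.
{kappa, zeta} contains no descendant of eps and blocks every backdoor path.
Every element of {kappa, zeta} is needed (dropping kappa leaves P4 open; dropping zeta leaves P2 open), so no proper subset is valid.
Among all size-2 subsets of the eligible variables, only {kappa, zeta} blocks every backdoor path, so it is the unique smallest valid adjustment set.

{kappa, zeta}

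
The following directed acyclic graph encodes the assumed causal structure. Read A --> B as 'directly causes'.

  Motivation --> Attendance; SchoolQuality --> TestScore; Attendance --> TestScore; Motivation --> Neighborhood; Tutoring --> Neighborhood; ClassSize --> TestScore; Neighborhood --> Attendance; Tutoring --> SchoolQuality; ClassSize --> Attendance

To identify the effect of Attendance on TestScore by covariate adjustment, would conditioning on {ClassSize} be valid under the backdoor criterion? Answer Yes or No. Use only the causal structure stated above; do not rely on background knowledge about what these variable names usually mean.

No

Backdoor paths from Attendance to TestScore (paths whose first edge points into Attendance):
  P1: Attendance <- Motivation -> Neighborhood <- Tutoring -> SchoolQuality -> TestScore
  P2: Attendance <- ClassSize -> TestScore
  P3: Attendance <- Neighborhood <- Tutoring -> SchoolQuality -> TestScore
Condition 1 (no descendant of Attendance in the set): holds — descendants of Attendance are {TestScore}; none are in {ClassSize}.
Condition 2 (every backdoor path blocked by {ClassSize}):
  P1: blocked at collider Neighborhood (neither it nor any descendant is in the conditioning set).
  P2: blocked at fork node ClassSize ∈ conditioning set.
  P3: open — no interior node is in the conditioning set.
{ClassSize} does not satisfy the backdoor criterion.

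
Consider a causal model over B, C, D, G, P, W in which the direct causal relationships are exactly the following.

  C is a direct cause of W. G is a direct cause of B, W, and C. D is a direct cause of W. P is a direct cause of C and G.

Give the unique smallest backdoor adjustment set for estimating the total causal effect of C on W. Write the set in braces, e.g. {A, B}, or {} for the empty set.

{G}

Variables eligible for adjustment (non-descendants of C, excluding C and W): {B, D, G, P}.
Backdoor paths from C to W:
  P1: C <- P -> G -> W
  P2: C <- G -> W
The empty set is not sufficient: P1 (C <- P -> G -> W) has no collider blocking it and no conditioned non-collider, so it is open.
Try {G}:
  P1: blocked at chain node G ∈ conditioning set.
  P2: blocked at fork node G ∈ conditioning set.
{G} contains no descendant of C and blocks every backdoor path.
No other singleton works — e.g. {P} leaves P2 open — so {G} is the unique smallest valid adjustment set.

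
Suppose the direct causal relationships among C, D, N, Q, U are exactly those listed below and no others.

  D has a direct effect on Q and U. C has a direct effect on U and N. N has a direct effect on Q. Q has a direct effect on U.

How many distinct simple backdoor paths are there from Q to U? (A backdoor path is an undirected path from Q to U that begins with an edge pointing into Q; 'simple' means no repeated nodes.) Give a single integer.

A backdoor path from Q to U is any simple undirected path whose first edge points into Q (i.e. leaves Q via a parent).
Parents of Q: {D, N}.
Enumerating:
  P1: Q <- D -> U
  P2: Q <- N <- C -> U
That exhausts the simple backdoor paths. Count: 2.

2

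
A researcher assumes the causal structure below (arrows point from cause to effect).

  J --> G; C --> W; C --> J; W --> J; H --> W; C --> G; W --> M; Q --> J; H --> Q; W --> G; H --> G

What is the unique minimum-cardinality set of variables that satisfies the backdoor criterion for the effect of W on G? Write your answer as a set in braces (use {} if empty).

{C, H}

Variables eligible for adjustment (non-descendants of W, excluding W and G): {C, H, Q}.
Backdoor paths from W to G:
  P1: W <- H -> Q -> J <- C -> G
  P2: W <- H -> Q -> J -> G
  P3: W <- H -> G
  P4: W <- C -> J <- Q <- H -> G
  P5: W <- C -> J -> G
  P6: W <- C -> G
The empty set is not sufficient: P2 (W <- H -> Q -> J -> G) has no collider blocking it and no conditioned non-collider, so it is open.
Try {C, H}:
  P1: blocked at fork node H ∈ conditioning set.
  P2: blocked at fork node H ∈ conditioning set.
  P3: blocked at fork node H ∈ conditioning set.
  P4: blocked at fork node C ∈ conditioning set.
  P5: blocked at fork node C ∈ conditioning set.
  P6: blocked at fork node C ∈ conditioning set.
{C, H} contains no descendant of W and blocks every backdoor path.
Every element of {C, H} is needed (dropping C leaves P5 open; dropping H leaves P2 open), so no proper subset is valid.
Among all size-2 subsets of the eligible variables, only {C, H} blocks every backdoor path, so it is the unique smallest valid adjustment set.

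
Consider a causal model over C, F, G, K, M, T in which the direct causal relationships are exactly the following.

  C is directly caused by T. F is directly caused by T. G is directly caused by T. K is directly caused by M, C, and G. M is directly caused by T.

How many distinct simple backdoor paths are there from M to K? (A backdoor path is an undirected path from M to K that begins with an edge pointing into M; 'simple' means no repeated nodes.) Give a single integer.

2

A backdoor path from M to K is any simple undirected path whose first edge points into M (i.e. leaves M via a parent).
Parents of M: {T}.
Enumerating:
  P1: M <- T -> C -> K
  P2: M <- T -> G -> K
That exhausts the simple backdoor paths. Count: 2.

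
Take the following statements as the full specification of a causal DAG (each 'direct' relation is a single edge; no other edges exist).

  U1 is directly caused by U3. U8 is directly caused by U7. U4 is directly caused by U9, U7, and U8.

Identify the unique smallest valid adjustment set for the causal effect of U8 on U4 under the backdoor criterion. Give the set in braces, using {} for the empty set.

{U7}

Variables eligible for adjustment (non-descendants of U8, excluding U8 and U4): {U1, U3, U7, U9}.
Backdoor paths from U8 to U4:
  P1: U8 <- U7 -> U4
The empty set is not sufficient: P1 (U8 <- U7 -> U4) has no collider blocking it and no conditioned non-collider, so it is open.
Try {U7}:
  P1: blocked at fork node U7 ∈ conditioning set.
{U7} contains no descendant of U8 and blocks every backdoor path.
No other singleton works — e.g. {U3} leaves P1 open — so {U7} is the unique smallest valid adjustment set.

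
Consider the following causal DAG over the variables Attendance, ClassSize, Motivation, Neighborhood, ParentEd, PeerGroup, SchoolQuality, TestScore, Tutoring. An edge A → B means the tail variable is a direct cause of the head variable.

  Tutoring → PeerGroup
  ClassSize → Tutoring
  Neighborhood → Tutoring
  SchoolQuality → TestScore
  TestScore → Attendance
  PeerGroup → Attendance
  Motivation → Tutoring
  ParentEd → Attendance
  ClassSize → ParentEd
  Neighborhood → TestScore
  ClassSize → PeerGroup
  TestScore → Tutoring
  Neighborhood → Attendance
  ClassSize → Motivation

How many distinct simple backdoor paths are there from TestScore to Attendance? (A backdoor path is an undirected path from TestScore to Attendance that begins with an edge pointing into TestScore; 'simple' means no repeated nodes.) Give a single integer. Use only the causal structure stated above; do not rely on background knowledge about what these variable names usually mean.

7

A backdoor path from TestScore to Attendance is any simple undirected path whose first edge points into TestScore (i.e. leaves TestScore via a parent).
Parents of TestScore: {Neighborhood, SchoolQuality}.
Enumerating:
  P1: TestScore <- Neighborhood -> Tutoring <- ClassSize -> ParentEd -> Attendance
  P2: TestScore <- Neighborhood -> Tutoring <- ClassSize -> PeerGroup -> Attendance
  P3: TestScore <- Neighborhood -> Tutoring <- Motivation <- ClassSize -> ParentEd -> Attendance
  P4: TestScore <- Neighborhood -> Tutoring <- Motivation <- ClassSize -> PeerGroup -> Attendance
  P5: TestScore <- Neighborhood -> Tutoring -> PeerGroup <- ClassSize -> ParentEd -> Attendance
  P6: TestScore <- Neighborhood -> Tutoring -> PeerGroup -> Attendance
  P7: TestScore <- Neighborhood -> Attendance
That exhausts the simple backdoor paths. Count: 7.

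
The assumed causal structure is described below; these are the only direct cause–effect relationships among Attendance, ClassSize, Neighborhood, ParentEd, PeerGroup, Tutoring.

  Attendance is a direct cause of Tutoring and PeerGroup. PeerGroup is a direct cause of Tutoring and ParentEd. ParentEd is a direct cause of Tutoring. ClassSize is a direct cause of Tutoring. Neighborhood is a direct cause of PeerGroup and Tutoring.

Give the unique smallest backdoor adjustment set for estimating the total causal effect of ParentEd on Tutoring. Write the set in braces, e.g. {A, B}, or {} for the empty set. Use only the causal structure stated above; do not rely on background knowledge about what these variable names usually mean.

{PeerGroup}

Variables eligible for adjustment (non-descendants of ParentEd, excluding ParentEd and Tutoring): {Attendance, ClassSize, Neighborhood, PeerGroup}.
Backdoor paths from ParentEd to Tutoring:
  P1: ParentEd <- PeerGroup <- Neighborhood -> Tutoring
  P2: ParentEd <- PeerGroup <- Attendance -> Tutoring
  P3: ParentEd <- PeerGroup -> Tutoring
The empty set is not sufficient: P1 (ParentEd <- PeerGroup <- Neighborhood -> Tutoring) has no collider blocking it and no conditioned non-collider, so it is open.
Try {PeerGroup}:
  P1: blocked at chain node PeerGroup ∈ conditioning set.
  P2: blocked at chain node PeerGroup ∈ conditioning set.
  P3: blocked at fork node PeerGroup ∈ conditioning set.
{PeerGroup} contains no descendant of ParentEd and blocks every backdoor path.
No other singleton works — e.g. {Neighborhood} leaves P2 open — so {PeerGroup} is the unique smallest valid adjustment set.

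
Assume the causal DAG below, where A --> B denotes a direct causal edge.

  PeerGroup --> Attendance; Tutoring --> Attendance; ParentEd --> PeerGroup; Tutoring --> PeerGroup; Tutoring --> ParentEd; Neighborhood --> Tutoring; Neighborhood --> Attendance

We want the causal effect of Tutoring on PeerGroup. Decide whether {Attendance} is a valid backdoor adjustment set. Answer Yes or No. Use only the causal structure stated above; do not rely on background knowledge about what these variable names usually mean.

No

Backdoor paths from Tutoring to PeerGroup (paths whose first edge points into Tutoring):
  P1: Tutoring <- Neighborhood -> Attendance <- PeerGroup
Condition 1 (no descendant of Tutoring in the set): FAILS — Attendance is a descendant of Tutoring.
Condition 2 (every backdoor path blocked by {Attendance}):
  P1: open — collider(s) Attendance are conditioned on (or have a conditioned descendant) and no non-collider on the path is in the set.
{Attendance} does not satisfy the backdoor criterion.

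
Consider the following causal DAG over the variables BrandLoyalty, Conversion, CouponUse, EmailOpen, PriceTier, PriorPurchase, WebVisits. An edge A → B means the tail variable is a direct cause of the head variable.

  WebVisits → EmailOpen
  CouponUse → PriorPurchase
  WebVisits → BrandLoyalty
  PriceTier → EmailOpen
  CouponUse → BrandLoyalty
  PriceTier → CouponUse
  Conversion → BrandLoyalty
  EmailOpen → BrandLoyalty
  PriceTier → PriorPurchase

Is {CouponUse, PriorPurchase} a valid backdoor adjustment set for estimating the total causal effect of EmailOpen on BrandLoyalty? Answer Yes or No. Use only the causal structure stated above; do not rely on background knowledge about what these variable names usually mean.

Backdoor paths from EmailOpen to BrandLoyalty (paths whose first edge points into EmailOpen):
  P1: EmailOpen <- PriceTier -> CouponUse -> BrandLoyalty
  P2: EmailOpen <- PriceTier -> PriorPurchase <- CouponUse -> BrandLoyalty
  P3: EmailOpen <- WebVisits -> BrandLoyalty
Condition 1 (no descendant of EmailOpen in the set): holds — descendants of EmailOpen are {BrandLoyalty}; none are in {CouponUse, PriorPurchase}.
Condition 2 (every backdoor path blocked by {CouponUse, PriorPurchase}):
  P1: blocked at chain node CouponUse ∈ conditioning set.
  P2: blocked at fork node CouponUse ∈ conditioning set.
  P3: open — no interior node is in the conditioning set.
{CouponUse, PriorPurchase} does not satisfy the backdoor criterion.

No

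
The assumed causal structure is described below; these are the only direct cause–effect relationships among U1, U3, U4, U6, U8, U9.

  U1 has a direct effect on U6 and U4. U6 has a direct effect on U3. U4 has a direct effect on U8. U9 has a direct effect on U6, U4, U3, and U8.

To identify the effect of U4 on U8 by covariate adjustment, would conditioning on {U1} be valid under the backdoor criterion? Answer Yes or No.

No

Backdoor paths from U4 to U8 (paths whose first edge points into U4):
  P1: U4 <- U9 -> U8
  P2: U4 <- U1 -> U6 <- U9 -> U8
  P3: U4 <- U1 -> U6 -> U3 <- U9 -> U8
Condition 1 (no descendant of U4 in the set): holds — descendants of U4 are {U8}; none are in {U1}.
Condition 2 (every backdoor path blocked by {U1}):
  P1: open — no interior node is in the conditioning set.
  P2: blocked at fork node U1 ∈ conditioning set.
  P3: blocked at fork node U1 ∈ conditioning set.
{U1} does not satisfy the backdoor criterion.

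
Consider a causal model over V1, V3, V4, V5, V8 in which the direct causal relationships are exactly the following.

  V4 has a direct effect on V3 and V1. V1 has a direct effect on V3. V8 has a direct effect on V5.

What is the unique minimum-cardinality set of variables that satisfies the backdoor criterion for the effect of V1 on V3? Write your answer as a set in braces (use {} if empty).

Variables eligible for adjustment (non-descendants of V1, excluding V1 and V3): {V4, V5, V8}.
Backdoor paths from V1 to V3:
  P1: V1 <- V4 -> V3
The empty set is not sufficient: P1 (V1 <- V4 -> V3) has no collider blocking it and no conditioned non-collider, so it is open.
Try {V4}:
  P1: blocked at fork node V4 ∈ conditioning set.
{V4} contains no descendant of V1 and blocks every backdoor path.
No other singleton works — e.g. {V8} leaves P1 open — so {V4} is the unique smallest valid adjustment set.

{V4}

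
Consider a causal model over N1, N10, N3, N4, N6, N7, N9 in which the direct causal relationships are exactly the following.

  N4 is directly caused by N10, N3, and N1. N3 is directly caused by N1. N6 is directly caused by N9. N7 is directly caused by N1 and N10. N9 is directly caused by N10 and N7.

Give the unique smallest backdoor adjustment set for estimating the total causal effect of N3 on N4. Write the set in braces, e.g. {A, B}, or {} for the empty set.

Variables eligible for adjustment (non-descendants of N3, excluding N3 and N4): {N1, N10, N6, N7, N9}.
Backdoor paths from N3 to N4:
  P1: N3 <- N1 -> N7 <- N10 -> N4
  P2: N3 <- N1 -> N7 -> N9 <- N10 -> N4
  P3: N3 <- N1 -> N4
The empty set is not sufficient: P3 (N3 <- N1 -> N4) has no collider blocking it and no conditioned non-collider, so it is open.
Try {N1}:
  P1: blocked at fork node N1 ∈ conditioning set.
  P2: blocked at fork node N1 ∈ conditioning set.
  P3: blocked at fork node N1 ∈ conditioning set.
{N1} contains no descendant of N3 and blocks every backdoor path.
No other singleton works — e.g. {N10} leaves P3 open — so {N1} is the unique smallest valid adjustment set.

{N1}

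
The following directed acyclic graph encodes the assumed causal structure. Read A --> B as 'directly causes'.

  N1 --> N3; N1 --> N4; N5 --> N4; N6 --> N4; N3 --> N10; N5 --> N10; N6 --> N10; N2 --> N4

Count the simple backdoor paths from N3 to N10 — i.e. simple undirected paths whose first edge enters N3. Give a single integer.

A backdoor path from N3 to N10 is any simple undirected path whose first edge points into N3 (i.e. leaves N3 via a parent).
Parents of N3: {N1}.
Enumerating:
  P1: N3 <- N1 -> N4 <- N6 -> N10
  P2: N3 <- N1 -> N4 <- N5 -> N10
That exhausts the simple backdoor paths. Count: 2.

2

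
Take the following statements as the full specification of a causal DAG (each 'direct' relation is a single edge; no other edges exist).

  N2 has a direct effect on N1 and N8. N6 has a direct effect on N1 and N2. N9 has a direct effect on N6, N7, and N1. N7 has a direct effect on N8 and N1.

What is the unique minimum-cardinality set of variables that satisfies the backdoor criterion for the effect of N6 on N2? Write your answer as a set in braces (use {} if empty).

Variables eligible for adjustment (non-descendants of N6, excluding N6 and N2): {N7, N9}.
Backdoor paths from N6 to N2:
  P1: N6 <- N9 -> N7 -> N1 <- N2
  P2: N6 <- N9 -> N7 -> N8 <- N2
  P3: N6 <- N9 -> N1 <- N7 -> N8 <- N2
  P4: N6 <- N9 -> N1 <- N2
Each backdoor path contains an unconditioned collider, so every path is already blocked with the empty conditioning set:
  P1: blocked at collider N1 (neither it nor any descendant is in the conditioning set).
  P2: blocked at collider N8 (neither it nor any descendant is in the conditioning set).
  P3: blocked at collider N1 (neither it nor any descendant is in the conditioning set).
  P4: blocked at collider N1 (neither it nor any descendant is in the conditioning set).
The empty set is therefore the unique smallest valid set.

{}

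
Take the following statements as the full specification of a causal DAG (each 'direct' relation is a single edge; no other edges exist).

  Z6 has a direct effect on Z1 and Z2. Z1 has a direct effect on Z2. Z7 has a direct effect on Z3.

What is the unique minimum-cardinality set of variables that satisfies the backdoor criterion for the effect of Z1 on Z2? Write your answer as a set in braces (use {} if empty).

{Z6}

Variables eligible for adjustment (non-descendants of Z1, excluding Z1 and Z2): {Z3, Z6, Z7}.
Backdoor paths from Z1 to Z2:
  P1: Z1 <- Z6 -> Z2
The empty set is not sufficient: P1 (Z1 <- Z6 -> Z2) has no collider blocking it and no conditioned non-collider, so it is open.
Try {Z6}:
  P1: blocked at fork node Z6 ∈ conditioning set.
{Z6} contains no descendant of Z1 and blocks every backdoor path.
No other singleton works — e.g. {Z7} leaves P1 open — so {Z6} is the unique smallest valid adjustment set.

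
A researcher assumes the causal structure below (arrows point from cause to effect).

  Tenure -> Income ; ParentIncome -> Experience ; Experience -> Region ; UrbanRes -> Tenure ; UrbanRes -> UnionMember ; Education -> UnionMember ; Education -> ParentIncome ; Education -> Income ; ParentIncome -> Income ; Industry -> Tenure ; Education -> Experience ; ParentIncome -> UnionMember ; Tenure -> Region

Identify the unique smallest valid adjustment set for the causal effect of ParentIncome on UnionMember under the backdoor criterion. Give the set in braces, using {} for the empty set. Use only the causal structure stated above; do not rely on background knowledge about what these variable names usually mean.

{Education}

Variables eligible for adjustment (non-descendants of ParentIncome, excluding ParentIncome and UnionMember): {Education, Industry, Tenure, UrbanRes}.
Backdoor paths from ParentIncome to UnionMember:
  P1: ParentIncome <- Education -> Experience -> Region <- Tenure <- UrbanRes -> UnionMember
  P2: ParentIncome <- Education -> Income <- Tenure <- UrbanRes -> UnionMember
  P3: ParentIncome <- Education -> UnionMember
The empty set is not sufficient: P3 (ParentIncome <- Education -> UnionMember) has no collider blocking it and no conditioned non-collider, so it is open.
Try {Education}:
  P1: blocked at fork node Education ∈ conditioning set.
  P2: blocked at fork node Education ∈ conditioning set.
  P3: blocked at fork node Education ∈ conditioning set.
{Education} contains no descendant of ParentIncome and blocks every backdoor path.
No other singleton works — e.g. {Industry} leaves P3 open — so {Education} is the unique smallest valid adjustment set.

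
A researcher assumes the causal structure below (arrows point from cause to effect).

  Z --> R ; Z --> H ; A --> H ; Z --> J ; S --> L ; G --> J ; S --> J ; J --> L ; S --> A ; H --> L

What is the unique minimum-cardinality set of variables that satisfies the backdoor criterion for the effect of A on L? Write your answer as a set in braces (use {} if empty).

Variables eligible for adjustment (non-descendants of A, excluding A and L): {G, J, R, S, Z}.
Backdoor paths from A to L:
  P1: A <- S -> J <- Z -> H -> L
  P2: A <- S -> J -> L
  P3: A <- S -> L
The empty set is not sufficient: P2 (A <- S -> J -> L) has no collider blocking it and no conditioned non-collider, so it is open.
Try {S}:
  P1: blocked at fork node S ∈ conditioning set.
  P2: blocked at fork node S ∈ conditioning set.
  P3: blocked at fork node S ∈ conditioning set.
{S} contains no descendant of A and blocks every backdoor path.
No other singleton works — e.g. {Z} leaves P2 open — so {S} is the unique smallest valid adjustment set.

{S}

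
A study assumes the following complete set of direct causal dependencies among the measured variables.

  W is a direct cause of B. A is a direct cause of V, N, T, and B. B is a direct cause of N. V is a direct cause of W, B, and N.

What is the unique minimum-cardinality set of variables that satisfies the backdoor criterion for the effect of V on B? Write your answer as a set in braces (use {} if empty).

Variables eligible for adjustment (non-descendants of V, excluding V and B): {A, T}.
Backdoor paths from V to B:
  P1: V <- A -> B
  P2: V <- A -> N <- B
The empty set is not sufficient: P1 (V <- A -> B) has no collider blocking it and no conditioned non-collider, so it is open.
Try {A}:
  P1: blocked at fork node A ∈ conditioning set.
  P2: blocked at fork node A ∈ conditioning set.
{A} contains no descendant of V and blocks every backdoor path.
No other singleton works — e.g. {T} leaves P1 open — so {A} is the unique smallest valid adjustment set.

{A}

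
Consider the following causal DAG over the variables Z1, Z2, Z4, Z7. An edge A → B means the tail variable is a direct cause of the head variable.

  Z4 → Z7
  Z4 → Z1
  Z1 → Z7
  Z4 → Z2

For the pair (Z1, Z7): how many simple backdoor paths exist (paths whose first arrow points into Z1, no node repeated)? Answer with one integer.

A backdoor path from Z1 to Z7 is any simple undirected path whose first edge points into Z1 (i.e. leaves Z1 via a parent).
Parents of Z1: {Z4}.
Enumerating:
  P1: Z1 <- Z4 -> Z7
That exhausts the simple backdoor paths. Count: 1.

1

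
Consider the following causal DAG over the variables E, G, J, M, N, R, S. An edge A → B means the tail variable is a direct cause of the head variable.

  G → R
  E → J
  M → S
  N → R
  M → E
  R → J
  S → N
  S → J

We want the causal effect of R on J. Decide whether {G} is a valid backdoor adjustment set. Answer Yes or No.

No

Backdoor paths from R to J (paths whose first edge points into R):
  P1: R <- N <- S <- M -> E -> J
  P2: R <- N <- S -> J
Condition 1 (no descendant of R in the set): holds — descendants of R are {J}; none are in {G}.
Condition 2 (every backdoor path blocked by {G}):
  P1: open — no interior node is in the conditioning set.
  P2: open — no interior node is in the conditioning set.
{G} does not satisfy the backdoor criterion.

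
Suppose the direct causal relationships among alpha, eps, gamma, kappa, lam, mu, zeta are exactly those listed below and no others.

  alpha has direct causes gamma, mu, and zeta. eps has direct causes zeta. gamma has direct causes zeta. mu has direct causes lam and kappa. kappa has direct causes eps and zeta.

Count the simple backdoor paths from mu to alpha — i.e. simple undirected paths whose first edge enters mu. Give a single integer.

A backdoor path from mu to alpha is any simple undirected path whose first edge points into mu (i.e. leaves mu via a parent).
Parents of mu: {kappa, lam}.
Enumerating:
  P1: mu <- kappa <- zeta -> gamma -> alpha
  P2: mu <- kappa <- zeta -> alpha
  P3: mu <- kappa <- eps <- zeta -> gamma -> alpha
  P4: mu <- kappa <- eps <- zeta -> alpha
That exhausts the simple backdoor paths. Count: 4.

4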